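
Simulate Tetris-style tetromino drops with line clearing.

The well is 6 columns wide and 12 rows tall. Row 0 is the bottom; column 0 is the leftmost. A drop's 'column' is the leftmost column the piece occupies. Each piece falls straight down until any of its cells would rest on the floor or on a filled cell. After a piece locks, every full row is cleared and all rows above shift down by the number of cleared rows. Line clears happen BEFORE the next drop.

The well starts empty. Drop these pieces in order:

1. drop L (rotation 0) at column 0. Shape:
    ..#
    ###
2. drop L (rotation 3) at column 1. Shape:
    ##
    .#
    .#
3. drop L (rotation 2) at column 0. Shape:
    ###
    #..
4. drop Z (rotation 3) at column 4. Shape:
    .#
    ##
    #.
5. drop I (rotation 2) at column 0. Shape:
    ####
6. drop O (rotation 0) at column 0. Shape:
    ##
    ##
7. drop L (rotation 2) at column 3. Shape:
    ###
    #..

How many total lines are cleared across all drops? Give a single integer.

Drop 1: L rot0 at col 0 lands with bottom-row=0; cleared 0 line(s) (total 0); column heights now [1 1 2 0 0 0], max=2
Drop 2: L rot3 at col 1 lands with bottom-row=2; cleared 0 line(s) (total 0); column heights now [1 5 5 0 0 0], max=5
Drop 3: L rot2 at col 0 lands with bottom-row=4; cleared 0 line(s) (total 0); column heights now [6 6 6 0 0 0], max=6
Drop 4: Z rot3 at col 4 lands with bottom-row=0; cleared 0 line(s) (total 0); column heights now [6 6 6 0 2 3], max=6
Drop 5: I rot2 at col 0 lands with bottom-row=6; cleared 0 line(s) (total 0); column heights now [7 7 7 7 2 3], max=7
Drop 6: O rot0 at col 0 lands with bottom-row=7; cleared 0 line(s) (total 0); column heights now [9 9 7 7 2 3], max=9
Drop 7: L rot2 at col 3 lands with bottom-row=7; cleared 0 line(s) (total 0); column heights now [9 9 7 9 9 9], max=9

Answer: 0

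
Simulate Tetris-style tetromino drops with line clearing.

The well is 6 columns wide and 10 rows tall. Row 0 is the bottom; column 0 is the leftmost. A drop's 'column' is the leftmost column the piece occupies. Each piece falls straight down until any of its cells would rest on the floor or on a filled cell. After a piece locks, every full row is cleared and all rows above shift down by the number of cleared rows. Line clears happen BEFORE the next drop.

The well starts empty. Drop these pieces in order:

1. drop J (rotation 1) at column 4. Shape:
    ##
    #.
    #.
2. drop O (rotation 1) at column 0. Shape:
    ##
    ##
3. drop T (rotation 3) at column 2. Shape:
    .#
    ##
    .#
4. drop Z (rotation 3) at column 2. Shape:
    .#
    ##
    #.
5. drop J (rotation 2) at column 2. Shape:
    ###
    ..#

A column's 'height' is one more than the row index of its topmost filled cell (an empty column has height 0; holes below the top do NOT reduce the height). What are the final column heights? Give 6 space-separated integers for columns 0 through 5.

Answer: 2 2 6 6 6 3

Derivation:
Drop 1: J rot1 at col 4 lands with bottom-row=0; cleared 0 line(s) (total 0); column heights now [0 0 0 0 3 3], max=3
Drop 2: O rot1 at col 0 lands with bottom-row=0; cleared 0 line(s) (total 0); column heights now [2 2 0 0 3 3], max=3
Drop 3: T rot3 at col 2 lands with bottom-row=0; cleared 0 line(s) (total 0); column heights now [2 2 2 3 3 3], max=3
Drop 4: Z rot3 at col 2 lands with bottom-row=2; cleared 0 line(s) (total 0); column heights now [2 2 4 5 3 3], max=5
Drop 5: J rot2 at col 2 lands with bottom-row=4; cleared 0 line(s) (total 0); column heights now [2 2 6 6 6 3], max=6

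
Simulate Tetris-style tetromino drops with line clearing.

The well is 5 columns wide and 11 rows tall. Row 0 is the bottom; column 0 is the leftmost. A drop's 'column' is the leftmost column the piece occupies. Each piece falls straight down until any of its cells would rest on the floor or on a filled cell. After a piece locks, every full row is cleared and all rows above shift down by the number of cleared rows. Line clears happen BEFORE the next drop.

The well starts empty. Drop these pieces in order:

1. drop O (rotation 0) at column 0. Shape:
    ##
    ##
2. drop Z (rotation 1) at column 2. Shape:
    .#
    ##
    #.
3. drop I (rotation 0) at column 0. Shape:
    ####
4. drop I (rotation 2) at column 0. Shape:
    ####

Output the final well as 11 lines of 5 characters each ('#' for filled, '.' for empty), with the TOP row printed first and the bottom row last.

Answer: .....
.....
.....
.....
.....
.....
####.
####.
...#.
####.
###..

Derivation:
Drop 1: O rot0 at col 0 lands with bottom-row=0; cleared 0 line(s) (total 0); column heights now [2 2 0 0 0], max=2
Drop 2: Z rot1 at col 2 lands with bottom-row=0; cleared 0 line(s) (total 0); column heights now [2 2 2 3 0], max=3
Drop 3: I rot0 at col 0 lands with bottom-row=3; cleared 0 line(s) (total 0); column heights now [4 4 4 4 0], max=4
Drop 4: I rot2 at col 0 lands with bottom-row=4; cleared 0 line(s) (total 0); column heights now [5 5 5 5 0], max=5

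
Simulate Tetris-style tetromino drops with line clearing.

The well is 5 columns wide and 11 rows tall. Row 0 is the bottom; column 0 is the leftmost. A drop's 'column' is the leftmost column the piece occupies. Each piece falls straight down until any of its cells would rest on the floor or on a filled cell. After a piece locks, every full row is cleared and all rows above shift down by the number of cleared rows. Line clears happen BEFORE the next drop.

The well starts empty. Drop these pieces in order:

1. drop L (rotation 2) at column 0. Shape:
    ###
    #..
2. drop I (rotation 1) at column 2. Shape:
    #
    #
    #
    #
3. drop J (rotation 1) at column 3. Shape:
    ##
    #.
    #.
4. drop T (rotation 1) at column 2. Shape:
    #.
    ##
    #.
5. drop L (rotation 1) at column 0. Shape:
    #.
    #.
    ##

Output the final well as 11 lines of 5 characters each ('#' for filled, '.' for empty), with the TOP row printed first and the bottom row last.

Drop 1: L rot2 at col 0 lands with bottom-row=0; cleared 0 line(s) (total 0); column heights now [2 2 2 0 0], max=2
Drop 2: I rot1 at col 2 lands with bottom-row=2; cleared 0 line(s) (total 0); column heights now [2 2 6 0 0], max=6
Drop 3: J rot1 at col 3 lands with bottom-row=0; cleared 0 line(s) (total 0); column heights now [2 2 6 3 3], max=6
Drop 4: T rot1 at col 2 lands with bottom-row=6; cleared 0 line(s) (total 0); column heights now [2 2 9 8 3], max=9
Drop 5: L rot1 at col 0 lands with bottom-row=2; cleared 1 line(s) (total 1); column heights now [4 2 8 7 0], max=8

Answer: .....
.....
.....
..#..
..##.
..#..
..#..
#.#..
#.#..
####.
#..#.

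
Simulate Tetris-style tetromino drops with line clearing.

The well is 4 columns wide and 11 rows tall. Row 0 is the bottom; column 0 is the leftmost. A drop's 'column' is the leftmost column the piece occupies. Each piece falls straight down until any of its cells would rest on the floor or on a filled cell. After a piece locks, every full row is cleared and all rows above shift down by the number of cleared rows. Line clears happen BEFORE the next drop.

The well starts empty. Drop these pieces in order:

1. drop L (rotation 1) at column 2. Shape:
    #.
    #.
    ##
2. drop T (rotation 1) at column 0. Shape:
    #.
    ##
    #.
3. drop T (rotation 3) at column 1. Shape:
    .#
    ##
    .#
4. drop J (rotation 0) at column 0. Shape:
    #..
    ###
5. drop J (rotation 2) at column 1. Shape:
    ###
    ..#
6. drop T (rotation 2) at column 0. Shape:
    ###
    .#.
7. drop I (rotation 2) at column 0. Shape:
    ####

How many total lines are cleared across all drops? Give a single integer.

Answer: 3

Derivation:
Drop 1: L rot1 at col 2 lands with bottom-row=0; cleared 0 line(s) (total 0); column heights now [0 0 3 1], max=3
Drop 2: T rot1 at col 0 lands with bottom-row=0; cleared 0 line(s) (total 0); column heights now [3 2 3 1], max=3
Drop 3: T rot3 at col 1 lands with bottom-row=3; cleared 0 line(s) (total 0); column heights now [3 5 6 1], max=6
Drop 4: J rot0 at col 0 lands with bottom-row=6; cleared 0 line(s) (total 0); column heights now [8 7 7 1], max=8
Drop 5: J rot2 at col 1 lands with bottom-row=6; cleared 2 line(s) (total 2); column heights now [3 5 6 1], max=6
Drop 6: T rot2 at col 0 lands with bottom-row=5; cleared 0 line(s) (total 2); column heights now [7 7 7 1], max=7
Drop 7: I rot2 at col 0 lands with bottom-row=7; cleared 1 line(s) (total 3); column heights now [7 7 7 1], max=7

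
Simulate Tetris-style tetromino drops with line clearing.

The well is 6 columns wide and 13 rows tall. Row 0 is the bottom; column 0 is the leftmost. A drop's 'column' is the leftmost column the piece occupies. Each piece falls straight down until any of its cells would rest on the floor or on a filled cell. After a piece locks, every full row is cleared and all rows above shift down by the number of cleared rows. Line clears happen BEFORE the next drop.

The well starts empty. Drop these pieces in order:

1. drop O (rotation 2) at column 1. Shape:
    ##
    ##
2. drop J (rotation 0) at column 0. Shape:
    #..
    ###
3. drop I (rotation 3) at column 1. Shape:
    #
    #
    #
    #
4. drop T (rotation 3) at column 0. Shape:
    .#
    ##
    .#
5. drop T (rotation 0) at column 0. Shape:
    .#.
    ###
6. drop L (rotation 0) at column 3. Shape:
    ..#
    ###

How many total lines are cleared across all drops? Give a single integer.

Drop 1: O rot2 at col 1 lands with bottom-row=0; cleared 0 line(s) (total 0); column heights now [0 2 2 0 0 0], max=2
Drop 2: J rot0 at col 0 lands with bottom-row=2; cleared 0 line(s) (total 0); column heights now [4 3 3 0 0 0], max=4
Drop 3: I rot3 at col 1 lands with bottom-row=3; cleared 0 line(s) (total 0); column heights now [4 7 3 0 0 0], max=7
Drop 4: T rot3 at col 0 lands with bottom-row=7; cleared 0 line(s) (total 0); column heights now [9 10 3 0 0 0], max=10
Drop 5: T rot0 at col 0 lands with bottom-row=10; cleared 0 line(s) (total 0); column heights now [11 12 11 0 0 0], max=12
Drop 6: L rot0 at col 3 lands with bottom-row=0; cleared 0 line(s) (total 0); column heights now [11 12 11 1 1 2], max=12

Answer: 0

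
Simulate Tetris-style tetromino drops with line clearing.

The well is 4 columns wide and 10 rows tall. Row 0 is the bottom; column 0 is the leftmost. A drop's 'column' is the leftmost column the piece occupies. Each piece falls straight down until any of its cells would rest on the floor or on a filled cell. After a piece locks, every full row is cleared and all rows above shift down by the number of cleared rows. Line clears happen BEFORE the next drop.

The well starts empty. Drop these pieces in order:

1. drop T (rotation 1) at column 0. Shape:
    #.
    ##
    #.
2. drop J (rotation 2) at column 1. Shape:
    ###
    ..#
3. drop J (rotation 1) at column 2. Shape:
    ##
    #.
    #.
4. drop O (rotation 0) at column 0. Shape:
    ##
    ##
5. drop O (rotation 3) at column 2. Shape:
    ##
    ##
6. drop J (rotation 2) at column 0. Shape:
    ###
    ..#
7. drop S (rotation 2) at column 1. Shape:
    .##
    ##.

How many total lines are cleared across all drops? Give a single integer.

Answer: 4

Derivation:
Drop 1: T rot1 at col 0 lands with bottom-row=0; cleared 0 line(s) (total 0); column heights now [3 2 0 0], max=3
Drop 2: J rot2 at col 1 lands with bottom-row=1; cleared 1 line(s) (total 1); column heights now [2 2 0 2], max=2
Drop 3: J rot1 at col 2 lands with bottom-row=0; cleared 1 line(s) (total 2); column heights now [1 0 2 2], max=2
Drop 4: O rot0 at col 0 lands with bottom-row=1; cleared 1 line(s) (total 3); column heights now [2 2 1 0], max=2
Drop 5: O rot3 at col 2 lands with bottom-row=1; cleared 1 line(s) (total 4); column heights now [1 0 2 2], max=2
Drop 6: J rot2 at col 0 lands with bottom-row=2; cleared 0 line(s) (total 4); column heights now [4 4 4 2], max=4
Drop 7: S rot2 at col 1 lands with bottom-row=4; cleared 0 line(s) (total 4); column heights now [4 5 6 6], max=6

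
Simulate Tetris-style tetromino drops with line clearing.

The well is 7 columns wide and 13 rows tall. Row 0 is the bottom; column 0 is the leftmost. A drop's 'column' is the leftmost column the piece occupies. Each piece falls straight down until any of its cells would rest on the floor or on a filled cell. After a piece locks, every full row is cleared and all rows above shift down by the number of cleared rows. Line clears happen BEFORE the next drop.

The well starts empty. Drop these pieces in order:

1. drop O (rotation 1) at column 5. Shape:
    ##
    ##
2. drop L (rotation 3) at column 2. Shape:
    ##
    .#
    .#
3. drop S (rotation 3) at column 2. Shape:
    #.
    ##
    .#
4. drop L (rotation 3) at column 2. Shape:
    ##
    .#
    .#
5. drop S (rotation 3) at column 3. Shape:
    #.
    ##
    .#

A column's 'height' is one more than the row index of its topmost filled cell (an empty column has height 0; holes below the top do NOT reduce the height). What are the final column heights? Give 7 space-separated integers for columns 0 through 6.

Drop 1: O rot1 at col 5 lands with bottom-row=0; cleared 0 line(s) (total 0); column heights now [0 0 0 0 0 2 2], max=2
Drop 2: L rot3 at col 2 lands with bottom-row=0; cleared 0 line(s) (total 0); column heights now [0 0 3 3 0 2 2], max=3
Drop 3: S rot3 at col 2 lands with bottom-row=3; cleared 0 line(s) (total 0); column heights now [0 0 6 5 0 2 2], max=6
Drop 4: L rot3 at col 2 lands with bottom-row=5; cleared 0 line(s) (total 0); column heights now [0 0 8 8 0 2 2], max=8
Drop 5: S rot3 at col 3 lands with bottom-row=7; cleared 0 line(s) (total 0); column heights now [0 0 8 10 9 2 2], max=10

Answer: 0 0 8 10 9 2 2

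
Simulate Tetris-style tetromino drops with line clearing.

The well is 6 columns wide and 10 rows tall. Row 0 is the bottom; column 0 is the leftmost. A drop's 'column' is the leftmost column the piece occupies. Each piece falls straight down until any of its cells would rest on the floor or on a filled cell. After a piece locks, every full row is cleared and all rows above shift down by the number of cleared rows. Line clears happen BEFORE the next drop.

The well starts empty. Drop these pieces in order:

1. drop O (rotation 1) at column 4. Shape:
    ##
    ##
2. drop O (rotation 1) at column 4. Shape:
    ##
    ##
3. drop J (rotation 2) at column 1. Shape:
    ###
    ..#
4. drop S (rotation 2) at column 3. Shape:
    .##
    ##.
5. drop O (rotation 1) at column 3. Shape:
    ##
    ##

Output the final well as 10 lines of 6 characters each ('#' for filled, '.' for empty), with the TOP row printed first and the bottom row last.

Drop 1: O rot1 at col 4 lands with bottom-row=0; cleared 0 line(s) (total 0); column heights now [0 0 0 0 2 2], max=2
Drop 2: O rot1 at col 4 lands with bottom-row=2; cleared 0 line(s) (total 0); column heights now [0 0 0 0 4 4], max=4
Drop 3: J rot2 at col 1 lands with bottom-row=0; cleared 0 line(s) (total 0); column heights now [0 2 2 2 4 4], max=4
Drop 4: S rot2 at col 3 lands with bottom-row=4; cleared 0 line(s) (total 0); column heights now [0 2 2 5 6 6], max=6
Drop 5: O rot1 at col 3 lands with bottom-row=6; cleared 0 line(s) (total 0); column heights now [0 2 2 8 8 6], max=8

Answer: ......
......
...##.
...##.
....##
...##.
....##
....##
.#####
...###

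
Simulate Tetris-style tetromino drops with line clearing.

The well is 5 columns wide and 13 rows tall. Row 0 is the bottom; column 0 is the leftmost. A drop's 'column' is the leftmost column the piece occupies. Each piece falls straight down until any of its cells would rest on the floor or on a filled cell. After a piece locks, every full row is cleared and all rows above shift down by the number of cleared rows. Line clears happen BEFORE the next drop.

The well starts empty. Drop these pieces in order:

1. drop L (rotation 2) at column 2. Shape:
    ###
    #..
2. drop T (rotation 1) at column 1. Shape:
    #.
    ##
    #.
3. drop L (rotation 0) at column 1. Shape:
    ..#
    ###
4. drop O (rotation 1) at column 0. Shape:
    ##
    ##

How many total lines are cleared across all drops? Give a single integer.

Drop 1: L rot2 at col 2 lands with bottom-row=0; cleared 0 line(s) (total 0); column heights now [0 0 2 2 2], max=2
Drop 2: T rot1 at col 1 lands with bottom-row=1; cleared 0 line(s) (total 0); column heights now [0 4 3 2 2], max=4
Drop 3: L rot0 at col 1 lands with bottom-row=4; cleared 0 line(s) (total 0); column heights now [0 5 5 6 2], max=6
Drop 4: O rot1 at col 0 lands with bottom-row=5; cleared 0 line(s) (total 0); column heights now [7 7 5 6 2], max=7

Answer: 0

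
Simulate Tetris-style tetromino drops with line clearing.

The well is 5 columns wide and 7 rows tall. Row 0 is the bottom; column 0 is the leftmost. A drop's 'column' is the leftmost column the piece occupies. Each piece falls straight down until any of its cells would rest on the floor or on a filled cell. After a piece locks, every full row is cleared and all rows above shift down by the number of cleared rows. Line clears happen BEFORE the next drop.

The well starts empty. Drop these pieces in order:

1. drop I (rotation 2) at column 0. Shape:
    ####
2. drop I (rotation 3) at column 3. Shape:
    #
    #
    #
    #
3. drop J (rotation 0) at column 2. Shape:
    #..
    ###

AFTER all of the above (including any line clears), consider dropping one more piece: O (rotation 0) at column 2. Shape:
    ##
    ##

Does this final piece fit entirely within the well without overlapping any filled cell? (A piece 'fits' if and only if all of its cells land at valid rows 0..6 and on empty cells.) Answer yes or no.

Answer: no

Derivation:
Drop 1: I rot2 at col 0 lands with bottom-row=0; cleared 0 line(s) (total 0); column heights now [1 1 1 1 0], max=1
Drop 2: I rot3 at col 3 lands with bottom-row=1; cleared 0 line(s) (total 0); column heights now [1 1 1 5 0], max=5
Drop 3: J rot0 at col 2 lands with bottom-row=5; cleared 0 line(s) (total 0); column heights now [1 1 7 6 6], max=7
Test piece O rot0 at col 2 (width 2): heights before test = [1 1 7 6 6]; fits = False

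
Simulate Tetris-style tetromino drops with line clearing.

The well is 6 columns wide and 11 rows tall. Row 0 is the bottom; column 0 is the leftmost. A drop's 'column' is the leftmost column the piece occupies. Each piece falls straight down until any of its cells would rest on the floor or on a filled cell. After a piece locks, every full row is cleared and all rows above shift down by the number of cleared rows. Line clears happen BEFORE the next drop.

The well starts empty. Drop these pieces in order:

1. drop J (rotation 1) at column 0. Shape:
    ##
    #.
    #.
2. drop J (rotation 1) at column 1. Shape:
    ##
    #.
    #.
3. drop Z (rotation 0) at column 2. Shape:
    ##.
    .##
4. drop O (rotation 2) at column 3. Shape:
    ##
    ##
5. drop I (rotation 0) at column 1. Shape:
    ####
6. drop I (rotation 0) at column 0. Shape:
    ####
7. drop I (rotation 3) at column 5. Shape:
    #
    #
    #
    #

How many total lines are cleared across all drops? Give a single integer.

Drop 1: J rot1 at col 0 lands with bottom-row=0; cleared 0 line(s) (total 0); column heights now [3 3 0 0 0 0], max=3
Drop 2: J rot1 at col 1 lands with bottom-row=3; cleared 0 line(s) (total 0); column heights now [3 6 6 0 0 0], max=6
Drop 3: Z rot0 at col 2 lands with bottom-row=5; cleared 0 line(s) (total 0); column heights now [3 6 7 7 6 0], max=7
Drop 4: O rot2 at col 3 lands with bottom-row=7; cleared 0 line(s) (total 0); column heights now [3 6 7 9 9 0], max=9
Drop 5: I rot0 at col 1 lands with bottom-row=9; cleared 0 line(s) (total 0); column heights now [3 10 10 10 10 0], max=10
Drop 6: I rot0 at col 0 lands with bottom-row=10; cleared 0 line(s) (total 0); column heights now [11 11 11 11 10 0], max=11
Drop 7: I rot3 at col 5 lands with bottom-row=0; cleared 0 line(s) (total 0); column heights now [11 11 11 11 10 4], max=11

Answer: 0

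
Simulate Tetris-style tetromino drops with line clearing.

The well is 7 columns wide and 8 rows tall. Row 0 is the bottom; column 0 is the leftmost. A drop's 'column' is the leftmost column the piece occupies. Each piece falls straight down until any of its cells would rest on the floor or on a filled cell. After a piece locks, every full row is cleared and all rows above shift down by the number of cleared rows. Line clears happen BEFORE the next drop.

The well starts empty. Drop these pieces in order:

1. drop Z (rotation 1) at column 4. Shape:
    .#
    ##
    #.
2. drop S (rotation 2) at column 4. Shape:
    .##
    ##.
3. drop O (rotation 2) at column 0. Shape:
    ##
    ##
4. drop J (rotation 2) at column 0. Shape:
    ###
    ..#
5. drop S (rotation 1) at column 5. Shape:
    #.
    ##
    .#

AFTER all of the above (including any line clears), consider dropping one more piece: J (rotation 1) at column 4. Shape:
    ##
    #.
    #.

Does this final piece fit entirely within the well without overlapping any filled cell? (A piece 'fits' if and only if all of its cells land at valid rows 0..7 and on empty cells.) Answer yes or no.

Answer: no

Derivation:
Drop 1: Z rot1 at col 4 lands with bottom-row=0; cleared 0 line(s) (total 0); column heights now [0 0 0 0 2 3 0], max=3
Drop 2: S rot2 at col 4 lands with bottom-row=3; cleared 0 line(s) (total 0); column heights now [0 0 0 0 4 5 5], max=5
Drop 3: O rot2 at col 0 lands with bottom-row=0; cleared 0 line(s) (total 0); column heights now [2 2 0 0 4 5 5], max=5
Drop 4: J rot2 at col 0 lands with bottom-row=1; cleared 0 line(s) (total 0); column heights now [3 3 3 0 4 5 5], max=5
Drop 5: S rot1 at col 5 lands with bottom-row=5; cleared 0 line(s) (total 0); column heights now [3 3 3 0 4 8 7], max=8
Test piece J rot1 at col 4 (width 2): heights before test = [3 3 3 0 4 8 7]; fits = False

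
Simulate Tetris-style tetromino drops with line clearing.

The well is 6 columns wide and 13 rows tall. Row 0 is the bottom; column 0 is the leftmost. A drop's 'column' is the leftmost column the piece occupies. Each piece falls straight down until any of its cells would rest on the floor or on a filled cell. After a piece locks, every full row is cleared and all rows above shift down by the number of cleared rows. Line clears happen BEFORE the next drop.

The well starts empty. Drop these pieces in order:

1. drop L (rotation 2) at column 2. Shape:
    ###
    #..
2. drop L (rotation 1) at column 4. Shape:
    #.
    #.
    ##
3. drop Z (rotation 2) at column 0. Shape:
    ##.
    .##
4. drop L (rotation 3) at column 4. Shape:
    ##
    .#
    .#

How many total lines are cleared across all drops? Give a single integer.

Answer: 0

Derivation:
Drop 1: L rot2 at col 2 lands with bottom-row=0; cleared 0 line(s) (total 0); column heights now [0 0 2 2 2 0], max=2
Drop 2: L rot1 at col 4 lands with bottom-row=2; cleared 0 line(s) (total 0); column heights now [0 0 2 2 5 3], max=5
Drop 3: Z rot2 at col 0 lands with bottom-row=2; cleared 0 line(s) (total 0); column heights now [4 4 3 2 5 3], max=5
Drop 4: L rot3 at col 4 lands with bottom-row=3; cleared 0 line(s) (total 0); column heights now [4 4 3 2 6 6], max=6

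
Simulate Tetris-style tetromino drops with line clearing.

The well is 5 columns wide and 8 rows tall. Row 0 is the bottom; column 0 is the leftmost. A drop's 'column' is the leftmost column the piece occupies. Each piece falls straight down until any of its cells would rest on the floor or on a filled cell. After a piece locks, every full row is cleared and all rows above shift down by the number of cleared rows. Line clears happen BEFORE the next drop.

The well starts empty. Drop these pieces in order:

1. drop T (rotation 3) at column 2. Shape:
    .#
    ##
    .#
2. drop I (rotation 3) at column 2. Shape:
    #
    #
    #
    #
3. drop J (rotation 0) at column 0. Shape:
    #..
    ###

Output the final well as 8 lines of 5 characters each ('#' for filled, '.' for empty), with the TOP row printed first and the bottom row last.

Drop 1: T rot3 at col 2 lands with bottom-row=0; cleared 0 line(s) (total 0); column heights now [0 0 2 3 0], max=3
Drop 2: I rot3 at col 2 lands with bottom-row=2; cleared 0 line(s) (total 0); column heights now [0 0 6 3 0], max=6
Drop 3: J rot0 at col 0 lands with bottom-row=6; cleared 0 line(s) (total 0); column heights now [8 7 7 3 0], max=8

Answer: #....
###..
..#..
..#..
..#..
..##.
..##.
...#.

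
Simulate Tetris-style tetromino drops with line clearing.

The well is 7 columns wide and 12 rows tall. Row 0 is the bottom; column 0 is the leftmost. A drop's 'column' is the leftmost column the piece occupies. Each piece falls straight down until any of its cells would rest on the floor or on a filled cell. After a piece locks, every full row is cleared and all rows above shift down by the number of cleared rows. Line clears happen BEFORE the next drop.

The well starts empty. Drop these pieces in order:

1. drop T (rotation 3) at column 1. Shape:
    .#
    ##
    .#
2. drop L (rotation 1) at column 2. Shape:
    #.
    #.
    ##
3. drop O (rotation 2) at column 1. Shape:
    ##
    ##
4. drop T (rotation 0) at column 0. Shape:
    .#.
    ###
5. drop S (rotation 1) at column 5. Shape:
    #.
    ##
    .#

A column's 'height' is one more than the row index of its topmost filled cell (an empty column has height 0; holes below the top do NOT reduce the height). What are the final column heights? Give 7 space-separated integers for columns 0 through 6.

Drop 1: T rot3 at col 1 lands with bottom-row=0; cleared 0 line(s) (total 0); column heights now [0 2 3 0 0 0 0], max=3
Drop 2: L rot1 at col 2 lands with bottom-row=3; cleared 0 line(s) (total 0); column heights now [0 2 6 4 0 0 0], max=6
Drop 3: O rot2 at col 1 lands with bottom-row=6; cleared 0 line(s) (total 0); column heights now [0 8 8 4 0 0 0], max=8
Drop 4: T rot0 at col 0 lands with bottom-row=8; cleared 0 line(s) (total 0); column heights now [9 10 9 4 0 0 0], max=10
Drop 5: S rot1 at col 5 lands with bottom-row=0; cleared 0 line(s) (total 0); column heights now [9 10 9 4 0 3 2], max=10

Answer: 9 10 9 4 0 3 2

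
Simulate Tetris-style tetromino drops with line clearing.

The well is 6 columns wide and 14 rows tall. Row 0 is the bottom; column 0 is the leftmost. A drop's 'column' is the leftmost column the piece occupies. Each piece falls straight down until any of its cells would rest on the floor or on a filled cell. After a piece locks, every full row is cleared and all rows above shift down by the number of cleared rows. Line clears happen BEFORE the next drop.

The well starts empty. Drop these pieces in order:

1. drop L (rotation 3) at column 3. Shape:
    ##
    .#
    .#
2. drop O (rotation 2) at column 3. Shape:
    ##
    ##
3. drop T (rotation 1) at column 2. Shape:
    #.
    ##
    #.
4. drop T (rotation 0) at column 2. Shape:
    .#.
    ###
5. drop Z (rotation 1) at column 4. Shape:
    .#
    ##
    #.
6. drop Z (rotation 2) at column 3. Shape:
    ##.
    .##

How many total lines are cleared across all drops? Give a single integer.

Drop 1: L rot3 at col 3 lands with bottom-row=0; cleared 0 line(s) (total 0); column heights now [0 0 0 3 3 0], max=3
Drop 2: O rot2 at col 3 lands with bottom-row=3; cleared 0 line(s) (total 0); column heights now [0 0 0 5 5 0], max=5
Drop 3: T rot1 at col 2 lands with bottom-row=4; cleared 0 line(s) (total 0); column heights now [0 0 7 6 5 0], max=7
Drop 4: T rot0 at col 2 lands with bottom-row=7; cleared 0 line(s) (total 0); column heights now [0 0 8 9 8 0], max=9
Drop 5: Z rot1 at col 4 lands with bottom-row=8; cleared 0 line(s) (total 0); column heights now [0 0 8 9 10 11], max=11
Drop 6: Z rot2 at col 3 lands with bottom-row=11; cleared 0 line(s) (total 0); column heights now [0 0 8 13 13 12], max=13

Answer: 0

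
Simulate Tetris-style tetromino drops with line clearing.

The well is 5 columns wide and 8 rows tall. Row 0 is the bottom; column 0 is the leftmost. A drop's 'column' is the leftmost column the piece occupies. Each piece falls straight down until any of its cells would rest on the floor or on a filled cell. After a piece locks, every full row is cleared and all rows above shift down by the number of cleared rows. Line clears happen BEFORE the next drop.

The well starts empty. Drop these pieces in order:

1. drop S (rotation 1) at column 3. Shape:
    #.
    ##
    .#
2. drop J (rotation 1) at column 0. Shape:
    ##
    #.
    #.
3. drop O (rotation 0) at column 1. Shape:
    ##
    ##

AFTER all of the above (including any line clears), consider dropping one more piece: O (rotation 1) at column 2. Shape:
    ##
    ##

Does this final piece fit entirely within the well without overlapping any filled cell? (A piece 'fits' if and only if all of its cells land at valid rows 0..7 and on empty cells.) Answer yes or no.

Drop 1: S rot1 at col 3 lands with bottom-row=0; cleared 0 line(s) (total 0); column heights now [0 0 0 3 2], max=3
Drop 2: J rot1 at col 0 lands with bottom-row=0; cleared 0 line(s) (total 0); column heights now [3 3 0 3 2], max=3
Drop 3: O rot0 at col 1 lands with bottom-row=3; cleared 0 line(s) (total 0); column heights now [3 5 5 3 2], max=5
Test piece O rot1 at col 2 (width 2): heights before test = [3 5 5 3 2]; fits = True

Answer: yes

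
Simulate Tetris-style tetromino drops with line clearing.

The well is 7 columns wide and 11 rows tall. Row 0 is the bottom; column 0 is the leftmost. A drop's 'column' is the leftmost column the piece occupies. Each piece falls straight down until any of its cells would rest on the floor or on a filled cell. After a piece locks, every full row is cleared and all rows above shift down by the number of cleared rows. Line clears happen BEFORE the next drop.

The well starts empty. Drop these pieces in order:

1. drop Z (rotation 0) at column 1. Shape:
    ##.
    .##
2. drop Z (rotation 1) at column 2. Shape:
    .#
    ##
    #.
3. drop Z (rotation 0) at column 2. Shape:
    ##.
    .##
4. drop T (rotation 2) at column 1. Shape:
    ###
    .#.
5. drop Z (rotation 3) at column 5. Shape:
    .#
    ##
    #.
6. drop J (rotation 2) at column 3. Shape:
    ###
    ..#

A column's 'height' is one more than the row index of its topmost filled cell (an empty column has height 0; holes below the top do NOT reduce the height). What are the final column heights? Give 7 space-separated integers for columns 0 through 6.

Answer: 0 9 9 10 10 10 3

Derivation:
Drop 1: Z rot0 at col 1 lands with bottom-row=0; cleared 0 line(s) (total 0); column heights now [0 2 2 1 0 0 0], max=2
Drop 2: Z rot1 at col 2 lands with bottom-row=2; cleared 0 line(s) (total 0); column heights now [0 2 4 5 0 0 0], max=5
Drop 3: Z rot0 at col 2 lands with bottom-row=5; cleared 0 line(s) (total 0); column heights now [0 2 7 7 6 0 0], max=7
Drop 4: T rot2 at col 1 lands with bottom-row=7; cleared 0 line(s) (total 0); column heights now [0 9 9 9 6 0 0], max=9
Drop 5: Z rot3 at col 5 lands with bottom-row=0; cleared 0 line(s) (total 0); column heights now [0 9 9 9 6 2 3], max=9
Drop 6: J rot2 at col 3 lands with bottom-row=8; cleared 0 line(s) (total 0); column heights now [0 9 9 10 10 10 3], max=10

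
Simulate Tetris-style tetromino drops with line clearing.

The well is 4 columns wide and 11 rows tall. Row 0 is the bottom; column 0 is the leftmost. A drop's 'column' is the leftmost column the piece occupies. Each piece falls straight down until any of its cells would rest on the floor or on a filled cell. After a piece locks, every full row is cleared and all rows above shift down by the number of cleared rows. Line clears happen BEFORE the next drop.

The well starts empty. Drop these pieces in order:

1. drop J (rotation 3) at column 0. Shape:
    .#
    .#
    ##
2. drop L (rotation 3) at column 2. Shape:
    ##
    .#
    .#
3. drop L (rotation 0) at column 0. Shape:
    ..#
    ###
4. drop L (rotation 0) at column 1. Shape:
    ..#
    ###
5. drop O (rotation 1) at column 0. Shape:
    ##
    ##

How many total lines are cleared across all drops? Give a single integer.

Answer: 0

Derivation:
Drop 1: J rot3 at col 0 lands with bottom-row=0; cleared 0 line(s) (total 0); column heights now [1 3 0 0], max=3
Drop 2: L rot3 at col 2 lands with bottom-row=0; cleared 0 line(s) (total 0); column heights now [1 3 3 3], max=3
Drop 3: L rot0 at col 0 lands with bottom-row=3; cleared 0 line(s) (total 0); column heights now [4 4 5 3], max=5
Drop 4: L rot0 at col 1 lands with bottom-row=5; cleared 0 line(s) (total 0); column heights now [4 6 6 7], max=7
Drop 5: O rot1 at col 0 lands with bottom-row=6; cleared 0 line(s) (total 0); column heights now [8 8 6 7], max=8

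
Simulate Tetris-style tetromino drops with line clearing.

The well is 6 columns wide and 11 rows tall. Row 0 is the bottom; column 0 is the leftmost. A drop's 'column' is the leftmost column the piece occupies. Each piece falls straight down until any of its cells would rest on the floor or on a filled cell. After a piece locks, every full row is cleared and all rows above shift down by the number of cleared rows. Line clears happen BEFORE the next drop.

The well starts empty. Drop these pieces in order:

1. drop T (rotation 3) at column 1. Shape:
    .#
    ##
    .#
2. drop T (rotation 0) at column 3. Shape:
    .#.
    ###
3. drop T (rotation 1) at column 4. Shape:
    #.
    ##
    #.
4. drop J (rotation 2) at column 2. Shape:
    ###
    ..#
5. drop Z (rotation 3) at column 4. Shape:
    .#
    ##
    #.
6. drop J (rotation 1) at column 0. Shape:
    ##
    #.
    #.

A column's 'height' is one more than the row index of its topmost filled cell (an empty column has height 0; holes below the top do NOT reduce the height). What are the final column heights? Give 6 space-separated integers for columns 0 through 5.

Answer: 3 3 7 7 9 10

Derivation:
Drop 1: T rot3 at col 1 lands with bottom-row=0; cleared 0 line(s) (total 0); column heights now [0 2 3 0 0 0], max=3
Drop 2: T rot0 at col 3 lands with bottom-row=0; cleared 0 line(s) (total 0); column heights now [0 2 3 1 2 1], max=3
Drop 3: T rot1 at col 4 lands with bottom-row=2; cleared 0 line(s) (total 0); column heights now [0 2 3 1 5 4], max=5
Drop 4: J rot2 at col 2 lands with bottom-row=5; cleared 0 line(s) (total 0); column heights now [0 2 7 7 7 4], max=7
Drop 5: Z rot3 at col 4 lands with bottom-row=7; cleared 0 line(s) (total 0); column heights now [0 2 7 7 9 10], max=10
Drop 6: J rot1 at col 0 lands with bottom-row=0; cleared 0 line(s) (total 0); column heights now [3 3 7 7 9 10], max=10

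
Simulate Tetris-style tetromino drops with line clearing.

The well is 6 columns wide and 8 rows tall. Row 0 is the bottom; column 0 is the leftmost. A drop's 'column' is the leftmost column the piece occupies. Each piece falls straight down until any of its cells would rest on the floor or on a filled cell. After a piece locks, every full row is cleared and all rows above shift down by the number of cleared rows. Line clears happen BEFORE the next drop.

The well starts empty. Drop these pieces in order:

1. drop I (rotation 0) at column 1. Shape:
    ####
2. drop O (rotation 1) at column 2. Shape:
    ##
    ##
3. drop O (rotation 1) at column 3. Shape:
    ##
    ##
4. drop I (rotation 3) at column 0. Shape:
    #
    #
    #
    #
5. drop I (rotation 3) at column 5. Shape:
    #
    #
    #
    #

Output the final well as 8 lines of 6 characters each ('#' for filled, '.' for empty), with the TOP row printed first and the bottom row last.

Drop 1: I rot0 at col 1 lands with bottom-row=0; cleared 0 line(s) (total 0); column heights now [0 1 1 1 1 0], max=1
Drop 2: O rot1 at col 2 lands with bottom-row=1; cleared 0 line(s) (total 0); column heights now [0 1 3 3 1 0], max=3
Drop 3: O rot1 at col 3 lands with bottom-row=3; cleared 0 line(s) (total 0); column heights now [0 1 3 5 5 0], max=5
Drop 4: I rot3 at col 0 lands with bottom-row=0; cleared 0 line(s) (total 0); column heights now [4 1 3 5 5 0], max=5
Drop 5: I rot3 at col 5 lands with bottom-row=0; cleared 1 line(s) (total 1); column heights now [3 0 2 4 4 3], max=4

Answer: ......
......
......
......
...##.
#..###
#.##.#
#.##.#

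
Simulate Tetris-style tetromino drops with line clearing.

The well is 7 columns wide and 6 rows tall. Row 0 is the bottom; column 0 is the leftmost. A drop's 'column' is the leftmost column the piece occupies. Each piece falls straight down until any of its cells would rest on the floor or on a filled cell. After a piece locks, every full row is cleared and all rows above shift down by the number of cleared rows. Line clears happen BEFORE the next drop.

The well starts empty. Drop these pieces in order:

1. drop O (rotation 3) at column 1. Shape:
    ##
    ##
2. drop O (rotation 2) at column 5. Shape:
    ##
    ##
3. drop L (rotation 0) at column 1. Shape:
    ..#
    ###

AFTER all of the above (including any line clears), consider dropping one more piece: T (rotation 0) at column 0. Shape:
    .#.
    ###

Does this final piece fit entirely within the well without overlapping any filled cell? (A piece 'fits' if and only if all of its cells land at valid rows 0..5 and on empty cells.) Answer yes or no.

Drop 1: O rot3 at col 1 lands with bottom-row=0; cleared 0 line(s) (total 0); column heights now [0 2 2 0 0 0 0], max=2
Drop 2: O rot2 at col 5 lands with bottom-row=0; cleared 0 line(s) (total 0); column heights now [0 2 2 0 0 2 2], max=2
Drop 3: L rot0 at col 1 lands with bottom-row=2; cleared 0 line(s) (total 0); column heights now [0 3 3 4 0 2 2], max=4
Test piece T rot0 at col 0 (width 3): heights before test = [0 3 3 4 0 2 2]; fits = True

Answer: yes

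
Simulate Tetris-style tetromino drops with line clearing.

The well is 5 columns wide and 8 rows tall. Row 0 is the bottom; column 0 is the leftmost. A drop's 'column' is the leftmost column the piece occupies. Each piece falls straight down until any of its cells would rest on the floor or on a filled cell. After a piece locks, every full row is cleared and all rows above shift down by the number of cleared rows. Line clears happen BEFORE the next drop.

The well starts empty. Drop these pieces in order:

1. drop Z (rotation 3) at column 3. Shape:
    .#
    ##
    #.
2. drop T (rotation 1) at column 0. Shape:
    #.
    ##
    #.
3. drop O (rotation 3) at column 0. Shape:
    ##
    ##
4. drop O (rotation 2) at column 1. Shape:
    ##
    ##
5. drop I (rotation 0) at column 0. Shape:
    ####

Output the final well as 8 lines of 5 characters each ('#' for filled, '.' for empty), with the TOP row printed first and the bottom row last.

Drop 1: Z rot3 at col 3 lands with bottom-row=0; cleared 0 line(s) (total 0); column heights now [0 0 0 2 3], max=3
Drop 2: T rot1 at col 0 lands with bottom-row=0; cleared 0 line(s) (total 0); column heights now [3 2 0 2 3], max=3
Drop 3: O rot3 at col 0 lands with bottom-row=3; cleared 0 line(s) (total 0); column heights now [5 5 0 2 3], max=5
Drop 4: O rot2 at col 1 lands with bottom-row=5; cleared 0 line(s) (total 0); column heights now [5 7 7 2 3], max=7
Drop 5: I rot0 at col 0 lands with bottom-row=7; cleared 0 line(s) (total 0); column heights now [8 8 8 8 3], max=8

Answer: ####.
.##..
.##..
##...
##...
#...#
##.##
#..#.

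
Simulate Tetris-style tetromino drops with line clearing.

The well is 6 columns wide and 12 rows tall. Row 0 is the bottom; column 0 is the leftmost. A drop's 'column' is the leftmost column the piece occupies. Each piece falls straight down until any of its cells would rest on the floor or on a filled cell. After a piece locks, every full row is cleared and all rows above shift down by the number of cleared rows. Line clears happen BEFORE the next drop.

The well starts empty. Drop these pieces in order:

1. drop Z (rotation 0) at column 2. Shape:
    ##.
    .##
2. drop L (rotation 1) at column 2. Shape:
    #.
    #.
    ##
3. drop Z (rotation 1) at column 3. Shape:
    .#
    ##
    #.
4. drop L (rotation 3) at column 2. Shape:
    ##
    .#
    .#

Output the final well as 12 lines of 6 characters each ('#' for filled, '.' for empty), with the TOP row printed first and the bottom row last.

Answer: ......
......
......
......
..##..
...#..
...##.
..###.
..##..
..##..
..##..
...##.

Derivation:
Drop 1: Z rot0 at col 2 lands with bottom-row=0; cleared 0 line(s) (total 0); column heights now [0 0 2 2 1 0], max=2
Drop 2: L rot1 at col 2 lands with bottom-row=2; cleared 0 line(s) (total 0); column heights now [0 0 5 3 1 0], max=5
Drop 3: Z rot1 at col 3 lands with bottom-row=3; cleared 0 line(s) (total 0); column heights now [0 0 5 5 6 0], max=6
Drop 4: L rot3 at col 2 lands with bottom-row=5; cleared 0 line(s) (total 0); column heights now [0 0 8 8 6 0], max=8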